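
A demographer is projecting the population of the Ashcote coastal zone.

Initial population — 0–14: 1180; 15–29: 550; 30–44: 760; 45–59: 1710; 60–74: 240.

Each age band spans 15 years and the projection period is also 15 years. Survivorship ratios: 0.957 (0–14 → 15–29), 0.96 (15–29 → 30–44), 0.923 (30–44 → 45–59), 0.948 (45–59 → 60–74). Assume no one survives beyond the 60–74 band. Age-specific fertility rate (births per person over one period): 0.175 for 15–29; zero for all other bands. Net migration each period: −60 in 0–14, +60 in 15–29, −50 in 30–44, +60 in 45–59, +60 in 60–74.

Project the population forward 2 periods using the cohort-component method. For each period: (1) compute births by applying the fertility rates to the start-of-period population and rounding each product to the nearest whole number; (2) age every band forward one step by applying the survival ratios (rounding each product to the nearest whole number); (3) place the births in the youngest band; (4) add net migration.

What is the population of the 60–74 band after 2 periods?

Numbering the groups 1..5 from youngest to oldest:
After projecting period 1:
Births: 550 × 0.175 = 96
Group 2: 1180 × 0.957 = 1129
Group 3: 550 × 0.96 = 528
Group 4: 760 × 0.923 = 701
Group 5: 1710 × 0.948 = 1621
Net migration: Group 1 − 60 → 36; Group 2 + 60 → 1189; Group 3 − 50 → 478; Group 4 + 60 → 761; Group 5 + 60 → 1681
→ [36, 1189, 478, 761, 1681]
After projecting period 2:
Births: 1189 × 0.175 = 208
Group 2: 36 × 0.957 = 34
Group 3: 1189 × 0.96 = 1141
Group 4: 478 × 0.923 = 441
Group 5: 761 × 0.948 = 721
Net migration: Group 1 − 60 → 148; Group 2 + 60 → 94; Group 3 − 50 → 1091; Group 4 + 60 → 501; Group 5 + 60 → 781
→ [148, 94, 1091, 501, 781]

781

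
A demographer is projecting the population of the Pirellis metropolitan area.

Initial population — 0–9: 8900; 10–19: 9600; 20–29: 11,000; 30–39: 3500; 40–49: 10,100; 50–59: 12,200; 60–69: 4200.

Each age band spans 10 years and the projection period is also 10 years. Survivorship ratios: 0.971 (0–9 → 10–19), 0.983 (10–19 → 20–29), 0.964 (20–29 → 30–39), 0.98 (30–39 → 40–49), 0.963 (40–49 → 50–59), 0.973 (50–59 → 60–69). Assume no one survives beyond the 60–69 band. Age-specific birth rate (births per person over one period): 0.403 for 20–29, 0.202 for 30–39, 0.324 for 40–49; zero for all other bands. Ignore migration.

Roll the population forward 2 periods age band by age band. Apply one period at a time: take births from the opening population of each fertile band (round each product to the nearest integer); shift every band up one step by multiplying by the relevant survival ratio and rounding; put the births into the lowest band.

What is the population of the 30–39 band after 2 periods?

9097

Period 1.
Births: 11000 × 0.403 = 4433  |  3500 × 0.202 = 707  |  10100 × 0.324 = 3272 ⇒ total 8412
10–19: 8900 × 0.971 = 8642
20–29: 9600 × 0.983 = 9437
30–39: 11000 × 0.964 = 10604
40–49: 3500 × 0.98 = 3430
50–59: 10100 × 0.963 = 9726
60–69: 12200 × 0.973 = 11871
Population now: 0–9=8412, 10–19=8642, 20–29=9437, 30–39=10604, 40–49=3430, 50–59=9726, 60–69=11871
Period 2.
Births: 9437 × 0.403 = 3803  |  10604 × 0.202 = 2142  |  3430 × 0.324 = 1111 ⇒ total 7056
10–19: 8412 × 0.971 = 8168
20–29: 8642 × 0.983 = 8495
30–39: 9437 × 0.964 = 9097
40–49: 10604 × 0.98 = 10392
50–59: 3430 × 0.963 = 3303
60–69: 9726 × 0.973 = 9463
Population now: 0–9=7056, 10–19=8168, 20–29=8495, 30–39=9097, 40–49=10392, 50–59=3303, 60–69=9463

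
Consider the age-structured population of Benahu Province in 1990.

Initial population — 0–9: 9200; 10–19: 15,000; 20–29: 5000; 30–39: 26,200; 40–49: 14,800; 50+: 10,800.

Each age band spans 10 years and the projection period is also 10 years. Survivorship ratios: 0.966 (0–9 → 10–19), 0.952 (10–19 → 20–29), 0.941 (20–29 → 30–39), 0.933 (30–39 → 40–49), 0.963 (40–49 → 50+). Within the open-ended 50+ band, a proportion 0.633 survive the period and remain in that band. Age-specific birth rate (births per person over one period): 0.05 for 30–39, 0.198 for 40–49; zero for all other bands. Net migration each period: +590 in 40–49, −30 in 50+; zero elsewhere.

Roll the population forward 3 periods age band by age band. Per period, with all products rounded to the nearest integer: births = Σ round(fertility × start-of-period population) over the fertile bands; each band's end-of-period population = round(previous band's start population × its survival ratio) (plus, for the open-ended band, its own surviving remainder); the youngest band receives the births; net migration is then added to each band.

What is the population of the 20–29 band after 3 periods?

3899

[period 1]
Births: 26200 * 0.05 = 1310 ; 14800 * 0.198 = 2930 — total 4240
10–19: 9200 * 0.966 = 8887
20–29: 15000 * 0.952 = 14280
30–39: 5000 * 0.941 = 4705
40–49: 26200 * 0.933 = 24445
50+: 14800 * 0.963 + 10800 * 0.633 = 14252 + 6836 = 21088
Net migration: 40–49 + 590 → 25035; 50+ − 30 → 21058
Giving 4240 / 8887 / 14280 / 4705 / 25035 / 21058.
[period 2]
Births: 4705 * 0.05 = 235 ; 25035 * 0.198 = 4957 — total 5192
10–19: 4240 * 0.966 = 4096
20–29: 8887 * 0.952 = 8460
30–39: 14280 * 0.941 = 13437
40–49: 4705 * 0.933 = 4390
50+: 25035 * 0.963 + 21058 * 0.633 = 24109 + 13330 = 37439
Net migration: 40–49 + 590 → 4980; 50+ − 30 → 37409
Giving 5192 / 4096 / 8460 / 13437 / 4980 / 37409.
[period 3]
Births: 13437 * 0.05 = 672 ; 4980 * 0.198 = 986 — total 1658
10–19: 5192 * 0.966 = 5015
20–29: 4096 * 0.952 = 3899
30–39: 8460 * 0.941 = 7961
40–49: 13437 * 0.933 = 12537
50+: 4980 * 0.963 + 37409 * 0.633 = 4796 + 23680 = 28476
Net migration: 40–49 + 590 → 13127; 50+ − 30 → 28446
Giving 1658 / 5015 / 3899 / 7961 / 13127 / 28446.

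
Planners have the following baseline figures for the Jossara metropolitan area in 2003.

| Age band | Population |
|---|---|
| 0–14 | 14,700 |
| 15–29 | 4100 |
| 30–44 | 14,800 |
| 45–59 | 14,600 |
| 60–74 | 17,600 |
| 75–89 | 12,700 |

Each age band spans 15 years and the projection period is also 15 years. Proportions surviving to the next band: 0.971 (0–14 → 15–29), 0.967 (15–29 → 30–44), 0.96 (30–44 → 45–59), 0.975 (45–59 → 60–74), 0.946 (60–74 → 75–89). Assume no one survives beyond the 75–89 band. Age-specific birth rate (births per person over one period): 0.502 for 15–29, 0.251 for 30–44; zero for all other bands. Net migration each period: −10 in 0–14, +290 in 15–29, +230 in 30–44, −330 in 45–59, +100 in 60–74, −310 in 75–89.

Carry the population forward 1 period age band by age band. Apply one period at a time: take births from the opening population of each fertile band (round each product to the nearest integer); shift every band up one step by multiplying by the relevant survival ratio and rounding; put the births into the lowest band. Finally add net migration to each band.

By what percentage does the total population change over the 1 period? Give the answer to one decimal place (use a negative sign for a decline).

— Period 1 —
Births: 4100 * 0.502 = 2058  |  14800 * 0.251 = 3715 — total 5773
15–29: 14700 * 0.971 = 14274
30–44: 4100 * 0.967 = 3965
45–59: 14800 * 0.96 = 14208
60–74: 14600 * 0.975 = 14235
75–89: 17600 * 0.946 = 16650
Net migration: 0–14 − 10 → 5763; 15–29 + 290 → 14564; 30–44 + 230 → 4195; 45–59 − 330 → 13878; 60–74 + 100 → 14335; 75–89 − 310 → 16340
→ [5763, 14564, 4195, 13878, 14335, 16340]
Total: 78500 → 69075; change = -9425; percentage change = -12.0%

-12.0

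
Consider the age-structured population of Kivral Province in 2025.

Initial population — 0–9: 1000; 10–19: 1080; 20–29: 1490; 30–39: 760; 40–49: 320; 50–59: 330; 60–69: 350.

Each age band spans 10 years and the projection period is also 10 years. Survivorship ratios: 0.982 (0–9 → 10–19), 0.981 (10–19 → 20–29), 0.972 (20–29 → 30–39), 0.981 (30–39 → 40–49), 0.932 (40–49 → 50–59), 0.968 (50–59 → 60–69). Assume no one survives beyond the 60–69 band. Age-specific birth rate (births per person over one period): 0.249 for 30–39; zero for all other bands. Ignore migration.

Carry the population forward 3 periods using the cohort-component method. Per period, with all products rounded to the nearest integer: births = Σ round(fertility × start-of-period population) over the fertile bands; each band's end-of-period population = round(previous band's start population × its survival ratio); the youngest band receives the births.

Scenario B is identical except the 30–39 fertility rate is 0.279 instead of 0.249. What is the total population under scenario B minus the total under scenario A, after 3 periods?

Let group 1 be 0–9 through group 7 = 60–69.
Period 1:
Births: 760 * 0.249 = 189
Group 2: 1000 * 0.982 = 982
Group 3: 1080 * 0.981 = 1059
Group 4: 1490 * 0.972 = 1448
Group 5: 760 * 0.981 = 746
Group 6: 320 * 0.932 = 298
Group 7: 330 * 0.968 = 319
Giving 189 / 982 / 1059 / 1448 / 746 / 298 / 319.
Period 2:
Births: 1448 * 0.249 = 361
Group 2: 189 * 0.982 = 186
Group 3: 982 * 0.981 = 963
Group 4: 1059 * 0.972 = 1029
Group 5: 1448 * 0.981 = 1420
Group 6: 746 * 0.932 = 695
Group 7: 298 * 0.968 = 288
Giving 361 / 186 / 963 / 1029 / 1420 / 695 / 288.
Period 3:
Births: 1029 * 0.249 = 256
Group 2: 361 * 0.982 = 355
Group 3: 186 * 0.981 = 182
Group 4: 963 * 0.972 = 936
Group 5: 1029 * 0.981 = 1009
Group 6: 1420 * 0.932 = 1323
Group 7: 695 * 0.968 = 673
Giving 256 / 355 / 182 / 936 / 1009 / 1323 / 673.
Scenario A total after 3 periods: 4734
Scenario B projection —
Period 1:
Births: 760 * 0.279 = 212
Group 2: 1000 * 0.982 = 982
Group 3: 1080 * 0.981 = 1059
Group 4: 1490 * 0.972 = 1448
Group 5: 760 * 0.981 = 746
Group 6: 320 * 0.932 = 298
Group 7: 330 * 0.968 = 319
Giving 212 / 982 / 1059 / 1448 / 746 / 298 / 319.
Period 2:
Births: 1448 * 0.279 = 404
Group 2: 212 * 0.982 = 208
Group 3: 982 * 0.981 = 963
Group 4: 1059 * 0.972 = 1029
Group 5: 1448 * 0.981 = 1420
Group 6: 746 * 0.932 = 695
Group 7: 298 * 0.968 = 288
Giving 404 / 208 / 963 / 1029 / 1420 / 695 / 288.
Period 3:
Births: 1029 * 0.279 = 287
Group 2: 404 * 0.982 = 397
Group 3: 208 * 0.981 = 204
Group 4: 963 * 0.972 = 936
Group 5: 1029 * 0.981 = 1009
Group 6: 1420 * 0.932 = 1323
Group 7: 695 * 0.968 = 673
Giving 287 / 397 / 204 / 936 / 1009 / 1323 / 673.
Scenario B total after 3 periods: 4829
Difference B − A = 4829 − 4734 = 95

95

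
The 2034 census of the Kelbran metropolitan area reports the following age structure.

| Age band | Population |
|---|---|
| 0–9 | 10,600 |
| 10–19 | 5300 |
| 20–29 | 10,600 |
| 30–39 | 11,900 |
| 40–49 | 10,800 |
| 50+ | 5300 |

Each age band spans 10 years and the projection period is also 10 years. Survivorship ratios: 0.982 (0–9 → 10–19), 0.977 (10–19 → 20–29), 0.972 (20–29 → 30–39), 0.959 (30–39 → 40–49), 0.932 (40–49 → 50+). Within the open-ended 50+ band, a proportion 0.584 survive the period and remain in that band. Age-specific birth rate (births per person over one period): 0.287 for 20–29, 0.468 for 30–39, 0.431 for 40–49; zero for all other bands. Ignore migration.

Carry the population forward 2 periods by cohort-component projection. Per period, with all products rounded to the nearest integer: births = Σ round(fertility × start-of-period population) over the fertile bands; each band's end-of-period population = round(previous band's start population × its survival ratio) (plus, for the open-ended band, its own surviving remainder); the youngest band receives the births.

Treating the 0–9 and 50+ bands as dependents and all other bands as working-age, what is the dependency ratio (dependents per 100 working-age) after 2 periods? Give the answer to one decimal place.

Period 1:
Births: 10600 × 0.287 = 3042  |  11900 × 0.468 = 5569  |  10800 × 0.431 = 4655 → 13266
10–19: 10600 × 0.982 = 10409
20–29: 5300 × 0.977 = 5178
30–39: 10600 × 0.972 = 10303
40–49: 11900 × 0.959 = 11412
50+: 10800 × 0.932 + 5300 × 0.584 = 10066 + 3095 = 13161
→ [13266, 10409, 5178, 10303, 11412, 13161]
Period 2:
Births: 5178 × 0.287 = 1486  |  10303 × 0.468 = 4822  |  11412 × 0.431 = 4919 → 11227
10–19: 13266 × 0.982 = 13027
20–29: 10409 × 0.977 = 10170
30–39: 5178 × 0.972 = 5033
40–49: 10303 × 0.959 = 9881
50+: 11412 × 0.932 + 13161 × 0.584 = 10636 + 7686 = 18322
→ [11227, 13027, 10170, 5033, 9881, 18322]
Dependents (band 0–9 + band 50+) = 11227 + 18322 = 29549; working-age = 38111; ratio = 29549/38111 × 100 = 77.5

77.5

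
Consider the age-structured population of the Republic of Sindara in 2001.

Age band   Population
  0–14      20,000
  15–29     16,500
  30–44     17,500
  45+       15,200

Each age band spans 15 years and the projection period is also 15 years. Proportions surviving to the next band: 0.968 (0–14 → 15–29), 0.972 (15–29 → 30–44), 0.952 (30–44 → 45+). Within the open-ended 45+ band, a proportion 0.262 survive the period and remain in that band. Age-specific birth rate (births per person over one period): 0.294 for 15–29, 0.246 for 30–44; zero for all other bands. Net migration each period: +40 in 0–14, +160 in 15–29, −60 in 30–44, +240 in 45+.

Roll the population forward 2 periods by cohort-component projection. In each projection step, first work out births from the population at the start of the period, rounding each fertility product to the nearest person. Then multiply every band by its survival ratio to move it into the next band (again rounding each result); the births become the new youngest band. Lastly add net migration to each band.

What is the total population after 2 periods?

58607

Period 1:
Births: 16500 * 0.294 = 4851  |  17500 * 0.246 = 4305 → total 9156
15–29: 20000 * 0.968 = 19360
30–44: 16500 * 0.972 = 16038
45+: 17500 * 0.952 + 15200 * 0.262 = 16660 + 3982 = 20642
Net migration: 0–14 + 40 → 9196; 15–29 + 160 → 19520; 30–44 − 60 → 15978; 45+ + 240 → 20882
Population now: 0–14=9196, 15–29=19520, 30–44=15978, 45+=20882
Period 2:
Births: 19520 * 0.294 = 5739  |  15978 * 0.246 = 3931 → total 9670
15–29: 9196 * 0.968 = 8902
30–44: 19520 * 0.972 = 18973
45+: 15978 * 0.952 + 20882 * 0.262 = 15211 + 5471 = 20682
Net migration: 0–14 + 40 → 9710; 15–29 + 160 → 9062; 30–44 − 60 → 18913; 45+ + 240 → 20922
Population now: 0–14=9710, 15–29=9062, 30–44=18913, 45+=20922
Total after period 2: 9710 + 9062 + 18913 + 20922 = 58607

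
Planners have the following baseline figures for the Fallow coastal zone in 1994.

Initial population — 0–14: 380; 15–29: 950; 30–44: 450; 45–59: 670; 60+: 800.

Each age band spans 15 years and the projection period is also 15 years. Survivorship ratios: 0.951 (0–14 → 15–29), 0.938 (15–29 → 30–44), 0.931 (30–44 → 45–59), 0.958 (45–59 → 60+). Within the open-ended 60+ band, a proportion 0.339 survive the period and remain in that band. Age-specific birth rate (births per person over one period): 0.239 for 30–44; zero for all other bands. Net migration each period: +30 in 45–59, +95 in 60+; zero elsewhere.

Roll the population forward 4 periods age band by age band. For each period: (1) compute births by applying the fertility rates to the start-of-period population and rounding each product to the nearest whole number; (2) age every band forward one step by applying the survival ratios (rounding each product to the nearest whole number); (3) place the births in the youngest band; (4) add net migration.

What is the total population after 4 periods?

1247

After projecting period 1:
Births: 450 × 0.239 = 108
15–29: 380 × 0.951 = 361
30–44: 950 × 0.938 = 891
45–59: 450 × 0.931 = 419
60+: 670 × 0.958 + 800 × 0.339 = 642 + 271 = 913
Net migration: 45–59 + 30 → 449; 60+ + 95 → 1008
→ [108, 361, 891, 449, 1008]
After projecting period 2:
Births: 891 × 0.239 = 213
15–29: 108 × 0.951 = 103
30–44: 361 × 0.938 = 339
45–59: 891 × 0.931 = 830
60+: 449 × 0.958 + 1008 × 0.339 = 430 + 342 = 772
Net migration: 45–59 + 30 → 860; 60+ + 95 → 867
→ [213, 103, 339, 860, 867]
After projecting period 3:
Births: 339 × 0.239 = 81
15–29: 213 × 0.951 = 203
30–44: 103 × 0.938 = 97
45–59: 339 × 0.931 = 316
60+: 860 × 0.958 + 867 × 0.339 = 824 + 294 = 1118
Net migration: 45–59 + 30 → 346; 60+ + 95 → 1213
→ [81, 203, 97, 346, 1213]
After projecting period 4:
Births: 97 × 0.239 = 23
15–29: 81 × 0.951 = 77
30–44: 203 × 0.938 = 190
45–59: 97 × 0.931 = 90
60+: 346 × 0.958 + 1213 × 0.339 = 331 + 411 = 742
Net migration: 45–59 + 30 → 120; 60+ + 95 → 837
→ [23, 77, 190, 120, 837]
Total after period 4: 23 + 77 + 190 + 120 + 837 = 1247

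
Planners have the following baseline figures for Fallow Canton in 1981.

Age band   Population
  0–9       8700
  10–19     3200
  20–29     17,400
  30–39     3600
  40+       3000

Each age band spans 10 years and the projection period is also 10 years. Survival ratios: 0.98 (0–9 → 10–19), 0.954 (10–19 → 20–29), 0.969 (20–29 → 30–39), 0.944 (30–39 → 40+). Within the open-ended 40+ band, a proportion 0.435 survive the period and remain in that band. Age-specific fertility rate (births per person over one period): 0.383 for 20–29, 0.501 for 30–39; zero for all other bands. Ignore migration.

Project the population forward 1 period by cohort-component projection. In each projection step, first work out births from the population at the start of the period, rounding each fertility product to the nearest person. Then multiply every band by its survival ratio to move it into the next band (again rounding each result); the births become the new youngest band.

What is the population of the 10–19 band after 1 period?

8526

Period 1:
Births: 17400 * 0.383 = 6664 ; 3600 * 0.501 = 1804 — total 8468
10–19: 8700 * 0.98 = 8526
20–29: 3200 * 0.954 = 3053
30–39: 17400 * 0.969 = 16861
40+: 3600 * 0.944 + 3000 * 0.435 = 3398 + 1305 = 4703
→ [8468, 8526, 3053, 16861, 4703]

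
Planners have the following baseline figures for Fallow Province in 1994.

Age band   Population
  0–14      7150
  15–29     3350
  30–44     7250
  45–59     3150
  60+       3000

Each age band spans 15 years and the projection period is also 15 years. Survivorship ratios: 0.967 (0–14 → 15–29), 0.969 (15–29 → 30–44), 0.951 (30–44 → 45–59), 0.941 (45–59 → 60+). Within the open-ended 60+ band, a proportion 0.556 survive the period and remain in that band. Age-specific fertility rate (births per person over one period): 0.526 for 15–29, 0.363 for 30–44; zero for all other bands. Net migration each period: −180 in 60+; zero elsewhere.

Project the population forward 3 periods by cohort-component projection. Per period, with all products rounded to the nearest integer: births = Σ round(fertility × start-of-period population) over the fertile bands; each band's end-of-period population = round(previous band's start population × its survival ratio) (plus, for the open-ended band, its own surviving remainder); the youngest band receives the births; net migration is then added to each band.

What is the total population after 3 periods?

27420

Call the groups 1 to 5, youngest first.
[period 1]
Births: 3350 * 0.526 = 1762, 7250 * 0.363 = 2632 → 4394
Group 2: 7150 * 0.967 = 6914
Group 3: 3350 * 0.969 = 3246
Group 4: 7250 * 0.951 = 6895
Group 5: 3150 * 0.941 + 3000 * 0.556 = 2964 + 1668 = 4632
Net migration: Group 5 − 180 → 4452
→ [4394, 6914, 3246, 6895, 4452]
[period 2]
Births: 6914 * 0.526 = 3637, 3246 * 0.363 = 1178 → 4815
Group 2: 4394 * 0.967 = 4249
Group 3: 6914 * 0.969 = 6700
Group 4: 3246 * 0.951 = 3087
Group 5: 6895 * 0.941 + 4452 * 0.556 = 6488 + 2475 = 8963
Net migration: Group 5 − 180 → 8783
→ [4815, 4249, 6700, 3087, 8783]
[period 3]
Births: 4249 * 0.526 = 2235, 6700 * 0.363 = 2432 → 4667
Group 2: 4815 * 0.967 = 4656
Group 3: 4249 * 0.969 = 4117
Group 4: 6700 * 0.951 = 6372
Group 5: 3087 * 0.941 + 8783 * 0.556 = 2905 + 4883 = 7788
Net migration: Group 5 − 180 → 7608
→ [4667, 4656, 4117, 6372, 7608]
Total after period 3: 4667 + 4656 + 4117 + 6372 + 7608 = 27420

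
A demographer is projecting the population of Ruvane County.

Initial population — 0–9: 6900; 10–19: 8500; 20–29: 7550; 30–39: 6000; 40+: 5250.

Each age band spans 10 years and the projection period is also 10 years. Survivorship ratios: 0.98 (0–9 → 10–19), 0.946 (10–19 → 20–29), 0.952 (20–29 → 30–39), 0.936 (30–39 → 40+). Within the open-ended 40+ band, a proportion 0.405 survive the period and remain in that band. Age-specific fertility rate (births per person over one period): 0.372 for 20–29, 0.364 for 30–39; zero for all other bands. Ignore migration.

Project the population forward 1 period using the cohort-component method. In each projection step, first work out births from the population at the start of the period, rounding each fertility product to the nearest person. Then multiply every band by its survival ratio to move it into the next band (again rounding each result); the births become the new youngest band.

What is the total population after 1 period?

34726

[period 1]
Births: 7550 * 0.372 = 2809  |  6000 * 0.364 = 2184 → total 4993
10–19: 6900 * 0.98 = 6762
20–29: 8500 * 0.946 = 8041
30–39: 7550 * 0.952 = 7188
40+: 6000 * 0.936 + 5250 * 0.405 = 5616 + 2126 = 7742
→ [4993, 6762, 8041, 7188, 7742]
Total after period 1: 4993 + 6762 + 8041 + 7188 + 7742 = 34726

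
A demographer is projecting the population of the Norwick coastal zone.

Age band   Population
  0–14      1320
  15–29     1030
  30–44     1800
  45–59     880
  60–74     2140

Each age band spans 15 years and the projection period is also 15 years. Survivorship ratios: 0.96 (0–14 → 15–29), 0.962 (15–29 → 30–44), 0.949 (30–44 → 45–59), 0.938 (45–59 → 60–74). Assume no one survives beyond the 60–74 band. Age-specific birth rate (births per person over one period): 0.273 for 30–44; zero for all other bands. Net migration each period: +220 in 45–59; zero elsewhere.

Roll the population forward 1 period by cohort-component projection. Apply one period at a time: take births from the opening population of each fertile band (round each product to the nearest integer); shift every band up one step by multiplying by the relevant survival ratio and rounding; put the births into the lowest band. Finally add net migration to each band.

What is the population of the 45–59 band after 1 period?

[period 1]
Births: 1800 × 0.273 = 491
15–29: 1320 × 0.96 = 1267
30–44: 1030 × 0.962 = 991
45–59: 1800 × 0.949 = 1708
60–74: 880 × 0.938 = 825
Net migration: 45–59 + 220 → 1928
End of period: [491, 1267, 991, 1928, 825]

1928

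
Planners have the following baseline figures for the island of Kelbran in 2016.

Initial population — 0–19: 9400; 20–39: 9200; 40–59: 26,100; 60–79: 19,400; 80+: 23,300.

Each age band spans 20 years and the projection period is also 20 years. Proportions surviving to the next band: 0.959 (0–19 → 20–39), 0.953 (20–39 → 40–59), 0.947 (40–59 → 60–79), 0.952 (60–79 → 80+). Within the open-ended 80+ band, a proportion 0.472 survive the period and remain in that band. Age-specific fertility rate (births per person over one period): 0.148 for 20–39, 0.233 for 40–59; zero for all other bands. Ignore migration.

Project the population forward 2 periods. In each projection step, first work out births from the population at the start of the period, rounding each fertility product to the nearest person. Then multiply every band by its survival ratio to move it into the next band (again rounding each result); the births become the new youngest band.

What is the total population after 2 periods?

64848

Period 1:
Births: 9200 * 0.148 = 1362  |  26100 * 0.233 = 6081 — total 7443
20–39: 9400 * 0.959 = 9015
40–59: 9200 * 0.953 = 8768
60–79: 26100 * 0.947 = 24717
80+: 19400 * 0.952 + 23300 * 0.472 = 18469 + 10998 = 29467
End of period: [7443, 9015, 8768, 24717, 29467]
Period 2:
Births: 9015 * 0.148 = 1334  |  8768 * 0.233 = 2043 — total 3377
20–39: 7443 * 0.959 = 7138
40–59: 9015 * 0.953 = 8591
60–79: 8768 * 0.947 = 8303
80+: 24717 * 0.952 + 29467 * 0.472 = 23531 + 13908 = 37439
End of period: [3377, 7138, 8591, 8303, 37439]
Total after period 2: 3377 + 7138 + 8591 + 8303 + 37439 = 64848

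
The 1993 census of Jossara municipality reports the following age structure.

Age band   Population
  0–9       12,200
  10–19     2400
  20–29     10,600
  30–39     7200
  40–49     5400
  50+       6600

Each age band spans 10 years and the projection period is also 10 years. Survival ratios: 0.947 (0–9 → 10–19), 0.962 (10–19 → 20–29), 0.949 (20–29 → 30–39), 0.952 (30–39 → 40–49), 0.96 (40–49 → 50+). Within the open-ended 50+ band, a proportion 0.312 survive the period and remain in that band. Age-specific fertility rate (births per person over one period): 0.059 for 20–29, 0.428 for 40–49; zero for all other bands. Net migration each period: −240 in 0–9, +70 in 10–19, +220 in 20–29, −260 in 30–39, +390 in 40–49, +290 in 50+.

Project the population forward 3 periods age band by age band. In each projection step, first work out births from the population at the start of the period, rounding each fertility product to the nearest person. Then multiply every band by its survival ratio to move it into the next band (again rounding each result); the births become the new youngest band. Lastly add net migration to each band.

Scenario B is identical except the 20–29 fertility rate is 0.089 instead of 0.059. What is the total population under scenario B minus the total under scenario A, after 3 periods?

Period 1.
Births: 10600 × 0.059 = 625 ; 5400 × 0.428 = 2311 → 2936
10–19: 12200 × 0.947 = 11553
20–29: 2400 × 0.962 = 2309
30–39: 10600 × 0.949 = 10059
40–49: 7200 × 0.952 = 6854
50+: 5400 × 0.96 + 6600 × 0.312 = 5184 + 2059 = 7243
Net migration: 0–9 − 240 → 2696; 10–19 + 70 → 11623; 20–29 + 220 → 2529; 30–39 − 260 → 9799; 40–49 + 390 → 7244; 50+ + 290 → 7533
Population now: 0–9=2696, 10–19=11623, 20–29=2529, 30–39=9799, 40–49=7244, 50+=7533
Period 2.
Births: 2529 × 0.059 = 149 ; 7244 × 0.428 = 3100 → 3249
10–19: 2696 × 0.947 = 2553
20–29: 11623 × 0.962 = 11181
30–39: 2529 × 0.949 = 2400
40–49: 9799 × 0.952 = 9329
50+: 7244 × 0.96 + 7533 × 0.312 = 6954 + 2350 = 9304
Net migration: 0–9 − 240 → 3009; 10–19 + 70 → 2623; 20–29 + 220 → 11401; 30–39 − 260 → 2140; 40–49 + 390 → 9719; 50+ + 290 → 9594
Population now: 0–9=3009, 10–19=2623, 20–29=11401, 30–39=2140, 40–49=9719, 50+=9594
Period 3.
Births: 11401 × 0.059 = 673 ; 9719 × 0.428 = 4160 → 4833
10–19: 3009 × 0.947 = 2850
20–29: 2623 × 0.962 = 2523
30–39: 11401 × 0.949 = 10820
40–49: 2140 × 0.952 = 2037
50+: 9719 × 0.96 + 9594 × 0.312 = 9330 + 2993 = 12323
Net migration: 0–9 − 240 → 4593; 10–19 + 70 → 2920; 20–29 + 220 → 2743; 30–39 − 260 → 10560; 40–49 + 390 → 2427; 50+ + 290 → 12613
Population now: 0–9=4593, 10–19=2920, 20–29=2743, 30–39=10560, 40–49=2427, 50+=12613
Scenario A total after 3 periods: 35856
Scenario B projection —
Period 1.
Births: 10600 × 0.089 = 943 ; 5400 × 0.428 = 2311 → 3254
10–19: 12200 × 0.947 = 11553
20–29: 2400 × 0.962 = 2309
30–39: 10600 × 0.949 = 10059
40–49: 7200 × 0.952 = 6854
50+: 5400 × 0.96 + 6600 × 0.312 = 5184 + 2059 = 7243
Net migration: 0–9 − 240 → 3014; 10–19 + 70 → 11623; 20–29 + 220 → 2529; 30–39 − 260 → 9799; 40–49 + 390 → 7244; 50+ + 290 → 7533
Population now: 0–9=3014, 10–19=11623, 20–29=2529, 30–39=9799, 40–49=7244, 50+=7533
Period 2.
Births: 2529 × 0.089 = 225 ; 7244 × 0.428 = 3100 → 3325
10–19: 3014 × 0.947 = 2854
20–29: 11623 × 0.962 = 11181
30–39: 2529 × 0.949 = 2400
40–49: 9799 × 0.952 = 9329
50+: 7244 × 0.96 + 7533 × 0.312 = 6954 + 2350 = 9304
Net migration: 0–9 − 240 → 3085; 10–19 + 70 → 2924; 20–29 + 220 → 11401; 30–39 − 260 → 2140; 40–49 + 390 → 9719; 50+ + 290 → 9594
Population now: 0–9=3085, 10–19=2924, 20–29=11401, 30–39=2140, 40–49=9719, 50+=9594
Period 3.
Births: 11401 × 0.089 = 1015 ; 9719 × 0.428 = 4160 → 5175
10–19: 3085 × 0.947 = 2921
20–29: 2924 × 0.962 = 2813
30–39: 11401 × 0.949 = 10820
40–49: 2140 × 0.952 = 2037
50+: 9719 × 0.96 + 9594 × 0.312 = 9330 + 2993 = 12323
Net migration: 0–9 − 240 → 4935; 10–19 + 70 → 2991; 20–29 + 220 → 3033; 30–39 − 260 → 10560; 40–49 + 390 → 2427; 50+ + 290 → 12613
Population now: 0–9=4935, 10–19=2991, 20–29=3033, 30–39=10560, 40–49=2427, 50+=12613
Scenario B total after 3 periods: 36559
Difference B − A = 36559 − 35856 = 703

703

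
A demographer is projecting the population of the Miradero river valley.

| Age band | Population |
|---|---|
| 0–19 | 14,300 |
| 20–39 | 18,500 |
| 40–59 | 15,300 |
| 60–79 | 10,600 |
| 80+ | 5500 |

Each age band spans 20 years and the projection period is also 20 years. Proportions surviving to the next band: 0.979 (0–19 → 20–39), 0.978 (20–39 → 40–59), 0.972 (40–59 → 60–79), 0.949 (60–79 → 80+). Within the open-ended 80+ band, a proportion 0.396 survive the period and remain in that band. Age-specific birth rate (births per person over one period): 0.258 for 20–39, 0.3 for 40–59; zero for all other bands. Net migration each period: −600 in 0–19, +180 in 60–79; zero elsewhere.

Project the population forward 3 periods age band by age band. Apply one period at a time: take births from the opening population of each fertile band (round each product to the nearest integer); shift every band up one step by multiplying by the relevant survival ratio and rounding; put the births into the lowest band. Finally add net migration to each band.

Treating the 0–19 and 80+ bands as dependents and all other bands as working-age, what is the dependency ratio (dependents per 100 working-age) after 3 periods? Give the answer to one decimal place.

100.0

After projecting period 1:
Births: 18500 × 0.258 = 4773 ; 15300 × 0.3 = 4590 → 9363
20–39: 14300 × 0.979 = 14000
40–59: 18500 × 0.978 = 18093
60–79: 15300 × 0.972 = 14872
80+: 10600 × 0.949 + 5500 × 0.396 = 10059 + 2178 = 12237
Net migration: 0–19 − 600 → 8763; 60–79 + 180 → 15052
End of period: [8763, 14000, 18093, 15052, 12237]
After projecting period 2:
Births: 14000 × 0.258 = 3612 ; 18093 × 0.3 = 5428 → 9040
20–39: 8763 × 0.979 = 8579
40–59: 14000 × 0.978 = 13692
60–79: 18093 × 0.972 = 17586
80+: 15052 × 0.949 + 12237 × 0.396 = 14284 + 4846 = 19130
Net migration: 0–19 − 600 → 8440; 60–79 + 180 → 17766
End of period: [8440, 8579, 13692, 17766, 19130]
After projecting period 3:
Births: 8579 × 0.258 = 2213 ; 13692 × 0.3 = 4108 → 6321
20–39: 8440 × 0.979 = 8263
40–59: 8579 × 0.978 = 8390
60–79: 13692 × 0.972 = 13309
80+: 17766 × 0.949 + 19130 × 0.396 = 16860 + 7575 = 24435
Net migration: 0–19 − 600 → 5721; 60–79 + 180 → 13489
End of period: [5721, 8263, 8390, 13489, 24435]
Dependents (band 0–19 + band 80+) = 5721 + 24435 = 30156; working-age = 30142; ratio = 30156/30142 × 100 = 100.0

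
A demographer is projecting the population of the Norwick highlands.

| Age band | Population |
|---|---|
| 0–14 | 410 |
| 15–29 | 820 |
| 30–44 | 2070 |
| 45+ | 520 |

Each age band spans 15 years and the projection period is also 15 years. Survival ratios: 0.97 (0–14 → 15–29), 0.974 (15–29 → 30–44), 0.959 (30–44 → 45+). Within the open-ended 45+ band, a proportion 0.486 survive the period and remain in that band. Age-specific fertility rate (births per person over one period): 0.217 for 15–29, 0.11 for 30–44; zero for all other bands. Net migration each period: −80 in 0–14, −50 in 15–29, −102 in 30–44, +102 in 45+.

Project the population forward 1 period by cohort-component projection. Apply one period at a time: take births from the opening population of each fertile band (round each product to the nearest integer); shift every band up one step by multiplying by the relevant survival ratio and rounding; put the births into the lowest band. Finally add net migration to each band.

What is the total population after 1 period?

Numbering the groups 1..4 from youngest to oldest:
Period 1:
Births: 820 * 0.217 = 178  |  2070 * 0.11 = 228 → 406
Group 2: 410 * 0.97 = 398
Group 3: 820 * 0.974 = 799
Group 4: 2070 * 0.959 + 520 * 0.486 = 1985 + 253 = 2238
Net migration: Group 1 − 80 → 326; Group 2 − 50 → 348; Group 3 − 102 → 697; Group 4 + 102 → 2340
Giving 326 / 348 / 697 / 2340.
Total after period 1: 326 + 348 + 697 + 2340 = 3711

3711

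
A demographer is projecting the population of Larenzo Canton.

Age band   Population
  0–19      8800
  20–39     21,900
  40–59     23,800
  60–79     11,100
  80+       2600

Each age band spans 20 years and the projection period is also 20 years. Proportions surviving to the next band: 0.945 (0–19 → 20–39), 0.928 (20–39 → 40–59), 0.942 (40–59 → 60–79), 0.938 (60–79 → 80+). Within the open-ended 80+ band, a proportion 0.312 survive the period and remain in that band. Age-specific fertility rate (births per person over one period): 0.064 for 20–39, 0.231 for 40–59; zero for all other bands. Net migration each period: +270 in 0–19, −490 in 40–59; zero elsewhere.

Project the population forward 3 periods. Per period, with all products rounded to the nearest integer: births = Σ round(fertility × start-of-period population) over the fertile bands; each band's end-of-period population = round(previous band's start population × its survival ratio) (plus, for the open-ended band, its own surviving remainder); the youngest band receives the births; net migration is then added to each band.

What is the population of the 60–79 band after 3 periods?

6808

Period 1:
Births: 21900 * 0.064 = 1402  |  23800 * 0.231 = 5498 ⇒ total 6900
20–39: 8800 * 0.945 = 8316
40–59: 21900 * 0.928 = 20323
60–79: 23800 * 0.942 = 22420
80+: 11100 * 0.938 + 2600 * 0.312 = 10412 + 811 = 11223
Net migration: 0–19 + 270 → 7170; 40–59 − 490 → 19833
Giving 7170 / 8316 / 19833 / 22420 / 11223.
Period 2:
Births: 8316 * 0.064 = 532  |  19833 * 0.231 = 4581 ⇒ total 5113
20–39: 7170 * 0.945 = 6776
40–59: 8316 * 0.928 = 7717
60–79: 19833 * 0.942 = 18683
80+: 22420 * 0.938 + 11223 * 0.312 = 21030 + 3502 = 24532
Net migration: 0–19 + 270 → 5383; 40–59 − 490 → 7227
Giving 5383 / 6776 / 7227 / 18683 / 24532.
Period 3:
Births: 6776 * 0.064 = 434  |  7227 * 0.231 = 1669 ⇒ total 2103
20–39: 5383 * 0.945 = 5087
40–59: 6776 * 0.928 = 6288
60–79: 7227 * 0.942 = 6808
80+: 18683 * 0.938 + 24532 * 0.312 = 17525 + 7654 = 25179
Net migration: 0–19 + 270 → 2373; 40–59 − 490 → 5798
Giving 2373 / 5087 / 5798 / 6808 / 25179.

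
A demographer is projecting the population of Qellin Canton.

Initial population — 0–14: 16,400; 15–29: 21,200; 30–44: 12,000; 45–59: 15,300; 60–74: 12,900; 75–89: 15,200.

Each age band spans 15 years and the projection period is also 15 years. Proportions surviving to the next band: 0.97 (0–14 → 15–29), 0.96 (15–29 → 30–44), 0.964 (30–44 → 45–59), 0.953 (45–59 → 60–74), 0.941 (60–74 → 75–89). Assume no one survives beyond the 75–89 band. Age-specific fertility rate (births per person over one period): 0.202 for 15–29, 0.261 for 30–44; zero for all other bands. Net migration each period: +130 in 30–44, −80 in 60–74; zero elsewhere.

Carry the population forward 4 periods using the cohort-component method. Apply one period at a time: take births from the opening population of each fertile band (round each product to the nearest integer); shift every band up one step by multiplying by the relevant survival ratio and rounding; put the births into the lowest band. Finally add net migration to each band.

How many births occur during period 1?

(Groups numbered youngest = 1 to oldest = 6.)
After projecting period 1:
Births: 21200 × 0.202 = 4282  |  12000 × 0.261 = 3132 ⇒ total 7414
Group 2: 16400 × 0.97 = 15908
Group 3: 21200 × 0.96 = 20352
Group 4: 12000 × 0.964 = 11568
Group 5: 15300 × 0.953 = 14581
Group 6: 12900 × 0.941 = 12139
Net migration: Group 3 + 130 → 20482; Group 5 − 80 → 14501
Population now: 0–14=7414, 15–29=15908, 30–44=20482, 45–59=11568, 60–74=14501, 75–89=12139

7414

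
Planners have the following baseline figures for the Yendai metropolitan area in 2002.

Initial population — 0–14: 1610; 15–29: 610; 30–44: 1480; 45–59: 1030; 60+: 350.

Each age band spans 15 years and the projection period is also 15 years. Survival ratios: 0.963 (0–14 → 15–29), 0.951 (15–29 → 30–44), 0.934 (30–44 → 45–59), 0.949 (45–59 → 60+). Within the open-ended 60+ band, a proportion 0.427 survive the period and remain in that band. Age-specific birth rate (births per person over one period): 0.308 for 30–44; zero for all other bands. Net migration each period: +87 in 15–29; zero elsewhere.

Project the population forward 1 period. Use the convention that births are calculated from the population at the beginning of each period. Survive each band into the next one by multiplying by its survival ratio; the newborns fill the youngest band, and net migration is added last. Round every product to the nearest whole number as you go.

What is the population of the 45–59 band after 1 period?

1382

(Bands numbered youngest = 1 to oldest = 5.)
— Period 1 —
Births: 1480 × 0.308 = 456
Band 2: 1610 × 0.963 = 1550
Band 3: 610 × 0.951 = 580
Band 4: 1480 × 0.934 = 1382
Band 5: 1030 × 0.949 + 350 × 0.427 = 977 + 149 = 1126
Net migration: Band 2 + 87 → 1637
End of period: [456, 1637, 580, 1382, 1126]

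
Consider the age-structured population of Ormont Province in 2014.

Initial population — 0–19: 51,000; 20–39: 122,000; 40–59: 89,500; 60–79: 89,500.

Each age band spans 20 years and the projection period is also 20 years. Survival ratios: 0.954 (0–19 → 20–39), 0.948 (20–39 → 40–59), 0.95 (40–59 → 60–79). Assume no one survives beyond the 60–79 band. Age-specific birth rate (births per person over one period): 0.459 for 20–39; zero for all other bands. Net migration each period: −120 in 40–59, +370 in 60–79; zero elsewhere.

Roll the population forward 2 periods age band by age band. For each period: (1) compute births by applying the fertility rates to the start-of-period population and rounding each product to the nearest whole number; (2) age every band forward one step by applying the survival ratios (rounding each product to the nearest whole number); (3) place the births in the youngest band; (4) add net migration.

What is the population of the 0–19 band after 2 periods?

22332

(Groups numbered youngest = 1 to oldest = 4.)
Period 1.
Births: 122000 × 0.459 = 55998
Group 2: 51000 × 0.954 = 48654
Group 3: 122000 × 0.948 = 115656
Group 4: 89500 × 0.95 = 85025
Net migration: Group 3 − 120 → 115536; Group 4 + 370 → 85395
Giving 55998 / 48654 / 115536 / 85395.
Period 2.
Births: 48654 × 0.459 = 22332
Group 2: 55998 × 0.954 = 53422
Group 3: 48654 × 0.948 = 46124
Group 4: 115536 × 0.95 = 109759
Net migration: Group 3 − 120 → 46004; Group 4 + 370 → 110129
Giving 22332 / 53422 / 46004 / 110129.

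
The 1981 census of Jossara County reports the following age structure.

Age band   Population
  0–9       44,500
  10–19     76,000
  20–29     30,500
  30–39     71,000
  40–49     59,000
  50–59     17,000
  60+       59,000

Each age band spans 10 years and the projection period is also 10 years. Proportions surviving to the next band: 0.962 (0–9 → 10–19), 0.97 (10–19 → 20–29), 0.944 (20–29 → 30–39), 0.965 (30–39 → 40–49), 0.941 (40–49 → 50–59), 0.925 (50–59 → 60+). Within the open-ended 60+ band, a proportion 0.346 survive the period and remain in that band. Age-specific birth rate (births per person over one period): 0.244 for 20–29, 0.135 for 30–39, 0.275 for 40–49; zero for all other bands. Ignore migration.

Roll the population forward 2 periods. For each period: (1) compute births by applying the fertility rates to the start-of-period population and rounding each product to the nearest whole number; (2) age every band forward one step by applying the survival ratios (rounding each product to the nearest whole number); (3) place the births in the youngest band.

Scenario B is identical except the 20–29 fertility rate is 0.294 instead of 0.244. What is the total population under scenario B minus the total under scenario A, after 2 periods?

5153

Let group 1 be 0–9 through group 7 = 60+.
[period 1]
Births: 30500 * 0.244 = 7442 ; 71000 * 0.135 = 9585 ; 59000 * 0.275 = 16225 — total 33252
Group 2: 44500 * 0.962 = 42809
Group 3: 76000 * 0.97 = 73720
Group 4: 30500 * 0.944 = 28792
Group 5: 71000 * 0.965 = 68515
Group 6: 59000 * 0.941 = 55519
Group 7: 17000 * 0.925 + 59000 * 0.346 = 15725 + 20414 = 36139
Giving 33252 / 42809 / 73720 / 28792 / 68515 / 55519 / 36139.
[period 2]
Births: 73720 * 0.244 = 17988 ; 28792 * 0.135 = 3887 ; 68515 * 0.275 = 18842 — total 40717
Group 2: 33252 * 0.962 = 31988
Group 3: 42809 * 0.97 = 41525
Group 4: 73720 * 0.944 = 69592
Group 5: 28792 * 0.965 = 27784
Group 6: 68515 * 0.941 = 64473
Group 7: 55519 * 0.925 + 36139 * 0.346 = 51355 + 12504 = 63859
Giving 40717 / 31988 / 41525 / 69592 / 27784 / 64473 / 63859.
Scenario A total after 2 periods: 339938
Scenario B projection —
[period 1]
Births: 30500 * 0.294 = 8967 ; 71000 * 0.135 = 9585 ; 59000 * 0.275 = 16225 — total 34777
Group 2: 44500 * 0.962 = 42809
Group 3: 76000 * 0.97 = 73720
Group 4: 30500 * 0.944 = 28792
Group 5: 71000 * 0.965 = 68515
Group 6: 59000 * 0.941 = 55519
Group 7: 17000 * 0.925 + 59000 * 0.346 = 15725 + 20414 = 36139
Giving 34777 / 42809 / 73720 / 28792 / 68515 / 55519 / 36139.
[period 2]
Births: 73720 * 0.294 = 21674 ; 28792 * 0.135 = 3887 ; 68515 * 0.275 = 18842 — total 44403
Group 2: 34777 * 0.962 = 33455
Group 3: 42809 * 0.97 = 41525
Group 4: 73720 * 0.944 = 69592
Group 5: 28792 * 0.965 = 27784
Group 6: 68515 * 0.941 = 64473
Group 7: 55519 * 0.925 + 36139 * 0.346 = 51355 + 12504 = 63859
Giving 44403 / 33455 / 41525 / 69592 / 27784 / 64473 / 63859.
Scenario B total after 2 periods: 345091
Difference B − A = 345091 − 339938 = 5153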